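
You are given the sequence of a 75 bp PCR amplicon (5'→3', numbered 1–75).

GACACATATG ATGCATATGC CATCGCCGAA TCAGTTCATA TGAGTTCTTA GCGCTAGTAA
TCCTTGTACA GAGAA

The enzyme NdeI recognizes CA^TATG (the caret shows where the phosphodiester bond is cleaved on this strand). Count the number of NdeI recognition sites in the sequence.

CATATG occurs starting at positions 5, 14, 37.
NdeI cuts at 3 sites.

3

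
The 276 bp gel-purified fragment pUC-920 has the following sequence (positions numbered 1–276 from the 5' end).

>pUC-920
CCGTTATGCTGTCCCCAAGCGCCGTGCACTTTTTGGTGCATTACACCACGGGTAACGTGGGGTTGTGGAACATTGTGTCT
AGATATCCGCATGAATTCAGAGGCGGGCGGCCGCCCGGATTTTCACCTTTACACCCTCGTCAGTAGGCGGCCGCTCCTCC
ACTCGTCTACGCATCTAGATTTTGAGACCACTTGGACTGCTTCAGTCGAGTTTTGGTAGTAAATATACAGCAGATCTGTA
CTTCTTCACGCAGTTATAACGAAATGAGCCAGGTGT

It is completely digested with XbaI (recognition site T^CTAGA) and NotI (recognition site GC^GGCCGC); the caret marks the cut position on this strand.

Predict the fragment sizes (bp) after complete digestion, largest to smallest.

102, 78, 40, 30, 26 bp

XbaI sites (TCTAGA) start at positions 78, 174.
XbaI cuts after the first base of each site, so after positions 78, 174.
NotI sites (GCGGCCGC) start at positions 107, 147.
NotI cuts after base 2 of each site, so after positions 108, 148.
Combined cut positions: 78, 108, 148, 174.
Linear molecule, 4 cuts → 5 fragments:
  1–78 → 78 bp
  79–108 → 30 bp
  109–148 → 40 bp
  149–174 → 26 bp
  175–276 → 102 bp
Sorted largest to smallest: 102, 78, 40, 30, 26 bp.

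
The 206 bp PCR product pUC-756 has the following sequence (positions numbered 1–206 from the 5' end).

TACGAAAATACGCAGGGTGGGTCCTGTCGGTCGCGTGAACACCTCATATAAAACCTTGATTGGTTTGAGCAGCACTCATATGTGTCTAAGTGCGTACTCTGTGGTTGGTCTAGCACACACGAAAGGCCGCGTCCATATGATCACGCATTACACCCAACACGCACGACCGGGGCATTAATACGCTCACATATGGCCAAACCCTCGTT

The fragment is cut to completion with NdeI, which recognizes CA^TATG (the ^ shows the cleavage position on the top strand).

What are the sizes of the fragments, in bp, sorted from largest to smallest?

78, 57, 53, 18 bp

NdeI sites (CATATG) start at positions 77, 134, 187.
NdeI cuts after base 2 of each site, so after positions 78, 135, 188.
Linear molecule, 3 cuts → 4 fragments:
  1–78 → 78 bp
  79–135 → 57 bp
  136–188 → 53 bp
  189–206 → 18 bp
Sorted largest to smallest: 78, 57, 53, 18 bp.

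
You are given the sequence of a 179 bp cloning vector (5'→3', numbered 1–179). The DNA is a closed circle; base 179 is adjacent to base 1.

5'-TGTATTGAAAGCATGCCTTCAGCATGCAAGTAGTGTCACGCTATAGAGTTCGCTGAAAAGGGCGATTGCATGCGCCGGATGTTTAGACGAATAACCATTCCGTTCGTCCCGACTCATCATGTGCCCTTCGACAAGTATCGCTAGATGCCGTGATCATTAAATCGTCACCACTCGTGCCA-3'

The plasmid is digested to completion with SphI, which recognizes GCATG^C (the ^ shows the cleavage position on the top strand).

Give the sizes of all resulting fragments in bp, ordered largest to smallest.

122, 46, 11 bp

SphI sites (GCATGC) start at positions 11, 22, 68.
SphI cuts after base 5 of each site (before the last base), so after positions 15, 26, 72.
Circular molecule, 3 cuts → 3 fragments:
  16–26 → 11 bp
  27–72 → 46 bp
  73–179 then 1–15 → 107 + 15 = 122 bp
Sorted largest to smallest: 122, 46, 11 bp.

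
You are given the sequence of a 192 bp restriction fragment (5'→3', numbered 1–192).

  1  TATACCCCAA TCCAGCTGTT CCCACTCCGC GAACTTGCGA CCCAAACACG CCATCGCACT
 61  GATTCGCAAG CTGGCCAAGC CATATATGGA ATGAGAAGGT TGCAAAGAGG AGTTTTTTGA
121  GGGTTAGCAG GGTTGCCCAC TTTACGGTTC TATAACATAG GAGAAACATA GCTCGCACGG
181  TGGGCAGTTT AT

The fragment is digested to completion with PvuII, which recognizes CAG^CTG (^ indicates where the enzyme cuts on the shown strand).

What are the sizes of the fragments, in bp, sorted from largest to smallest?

The PvuII site (CAGCTG) starts at position 13.
PvuII cuts after base 3 of each site, so after position 15.
Linear molecule, 1 cut → 2 fragments:
  1–15 → 15 bp
  16–192 → 177 bp
Sorted largest to smallest: 177, 15 bp.

177, 15 bp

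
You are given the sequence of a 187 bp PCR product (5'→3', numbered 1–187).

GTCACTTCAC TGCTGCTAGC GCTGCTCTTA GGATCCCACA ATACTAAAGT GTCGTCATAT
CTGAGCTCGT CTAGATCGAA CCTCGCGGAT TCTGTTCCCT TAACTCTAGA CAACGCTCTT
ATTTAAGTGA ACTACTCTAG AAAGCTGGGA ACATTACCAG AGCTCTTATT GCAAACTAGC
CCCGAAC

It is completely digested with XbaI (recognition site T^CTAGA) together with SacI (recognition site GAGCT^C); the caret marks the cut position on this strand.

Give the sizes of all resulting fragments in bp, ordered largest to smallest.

67, 35, 31, 28, 23, 3 bp

XbaI sites (TCTAGA) start at positions 70, 105, 136.
XbaI cuts after the first base of each site, so after positions 70, 105, 136.
SacI sites (GAGCTC) start at positions 63, 160.
SacI cuts after base 5 of each site (before the last base), so after positions 67, 164.
Combined cut positions: 67, 70, 105, 136, 164.
Linear molecule, 5 cuts → 6 fragments:
  1–67 → 67 bp
  68–70 → 3 bp
  71–105 → 35 bp
  106–136 → 31 bp
  137–164 → 28 bp
  165–187 → 23 bp
Sorted largest to smallest: 67, 35, 31, 28, 23, 3 bp.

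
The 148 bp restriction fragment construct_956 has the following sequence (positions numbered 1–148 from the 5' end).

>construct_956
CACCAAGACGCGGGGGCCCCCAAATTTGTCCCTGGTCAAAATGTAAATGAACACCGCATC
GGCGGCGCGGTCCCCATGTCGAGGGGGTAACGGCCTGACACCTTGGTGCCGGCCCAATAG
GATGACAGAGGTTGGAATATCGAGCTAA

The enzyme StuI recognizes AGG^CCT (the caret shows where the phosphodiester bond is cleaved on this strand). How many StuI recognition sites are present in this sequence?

No occurrence of AGGCCT is present in the sequence.
StuI does not cut: 0 sites.

0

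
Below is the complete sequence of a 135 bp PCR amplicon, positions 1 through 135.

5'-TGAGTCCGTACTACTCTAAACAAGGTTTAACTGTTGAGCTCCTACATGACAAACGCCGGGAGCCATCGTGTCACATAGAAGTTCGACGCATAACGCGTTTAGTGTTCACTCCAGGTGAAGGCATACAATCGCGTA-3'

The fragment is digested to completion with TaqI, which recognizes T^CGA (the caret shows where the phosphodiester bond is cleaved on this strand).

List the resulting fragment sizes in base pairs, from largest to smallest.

83, 52 bp

The TaqI site (TCGA) starts at position 83.
TaqI cuts after the first base of each site, so after position 83.
Linear molecule, 1 cut → 2 fragments:
  1–83 → 83 bp
  84–135 → 52 bp
Sorted largest to smallest: 83, 52 bp.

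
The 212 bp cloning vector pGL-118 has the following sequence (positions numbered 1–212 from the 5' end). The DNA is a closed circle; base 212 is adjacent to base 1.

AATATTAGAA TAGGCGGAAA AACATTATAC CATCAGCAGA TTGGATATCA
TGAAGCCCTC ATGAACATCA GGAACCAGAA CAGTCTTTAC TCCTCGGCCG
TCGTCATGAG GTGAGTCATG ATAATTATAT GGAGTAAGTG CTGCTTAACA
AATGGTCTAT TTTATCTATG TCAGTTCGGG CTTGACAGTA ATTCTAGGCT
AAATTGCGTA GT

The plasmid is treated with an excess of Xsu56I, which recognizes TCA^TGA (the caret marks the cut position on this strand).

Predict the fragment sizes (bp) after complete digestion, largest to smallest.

Xsu56I sites (TCATGA) start at positions 48, 59, 104, 116.
Xsu56I cuts after base 3 of each site, so after positions 50, 61, 106, 118.
Circular molecule, 4 cuts → 4 fragments:
  51–61 → 11 bp
  62–106 → 45 bp
  107–118 → 12 bp
  119–212 then 1–50 → 94 + 50 = 144 bp
Sorted largest to smallest: 144, 45, 12, 11 bp.

144, 45, 12, 11 bp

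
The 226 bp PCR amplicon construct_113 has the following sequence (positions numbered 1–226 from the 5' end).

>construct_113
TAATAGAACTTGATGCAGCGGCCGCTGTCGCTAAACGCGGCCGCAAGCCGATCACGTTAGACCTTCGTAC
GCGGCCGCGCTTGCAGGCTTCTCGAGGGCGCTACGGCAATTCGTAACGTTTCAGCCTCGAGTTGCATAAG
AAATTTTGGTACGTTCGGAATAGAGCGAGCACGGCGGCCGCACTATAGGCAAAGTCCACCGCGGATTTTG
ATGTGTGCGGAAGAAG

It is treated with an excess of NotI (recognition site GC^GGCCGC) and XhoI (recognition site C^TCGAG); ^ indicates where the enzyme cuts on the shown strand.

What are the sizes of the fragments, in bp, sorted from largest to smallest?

51, 49, 35, 34, 19, 19, 19 bp

NotI sites (GCGGCCGC) start at positions 18, 37, 71, 174.
NotI cuts after base 2 of each site, so after positions 19, 38, 72, 175.
XhoI sites (CTCGAG) start at positions 91, 126.
XhoI cuts after the first base of each site, so after positions 91, 126.
Combined cut positions: 19, 38, 72, 91, 126, 175.
Linear molecule, 6 cuts → 7 fragments:
  1–19 → 19 bp
  20–38 → 19 bp
  39–72 → 34 bp
  73–91 → 19 bp
  92–126 → 35 bp
  127–175 → 49 bp
  176–226 → 51 bp
Sorted largest to smallest: 51, 49, 35, 34, 19, 19, 19 bp.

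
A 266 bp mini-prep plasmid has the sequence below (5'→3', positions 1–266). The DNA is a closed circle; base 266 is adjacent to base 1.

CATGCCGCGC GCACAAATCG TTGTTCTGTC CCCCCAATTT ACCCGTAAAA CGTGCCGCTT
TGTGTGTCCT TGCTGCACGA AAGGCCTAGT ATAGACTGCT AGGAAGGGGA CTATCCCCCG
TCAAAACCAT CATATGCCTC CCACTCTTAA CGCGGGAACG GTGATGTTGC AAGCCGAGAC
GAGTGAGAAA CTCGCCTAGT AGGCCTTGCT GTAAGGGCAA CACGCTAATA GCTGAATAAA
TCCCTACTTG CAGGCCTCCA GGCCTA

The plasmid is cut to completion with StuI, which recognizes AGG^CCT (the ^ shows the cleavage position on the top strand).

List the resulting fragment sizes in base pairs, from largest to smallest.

StuI sites (AGGCCT) start at positions 82, 201, 252, 260.
StuI cuts after base 3 of each site, so after positions 84, 203, 254, 262.
Circular molecule, 4 cuts → 4 fragments:
  85–203 → 119 bp
  204–254 → 51 bp
  255–262 → 8 bp
  263–266 then 1–84 → 4 + 84 = 88 bp
Sorted largest to smallest: 119, 88, 51, 8 bp.

119, 88, 51, 8 bp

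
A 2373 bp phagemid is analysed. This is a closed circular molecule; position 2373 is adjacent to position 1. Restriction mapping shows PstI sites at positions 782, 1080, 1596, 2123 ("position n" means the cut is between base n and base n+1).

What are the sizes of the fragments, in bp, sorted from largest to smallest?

1032, 527, 516, 298 bp

Circular molecule, 4 cuts → 4 fragments:
  1080 − 782 = 298 bp
  1596 − 1080 = 516 bp
  2123 − 1596 = 527 bp
  wrap: 2373 − 2123 + 782 = 1032 bp
Sorted largest to smallest: 1032, 527, 516, 298 bp.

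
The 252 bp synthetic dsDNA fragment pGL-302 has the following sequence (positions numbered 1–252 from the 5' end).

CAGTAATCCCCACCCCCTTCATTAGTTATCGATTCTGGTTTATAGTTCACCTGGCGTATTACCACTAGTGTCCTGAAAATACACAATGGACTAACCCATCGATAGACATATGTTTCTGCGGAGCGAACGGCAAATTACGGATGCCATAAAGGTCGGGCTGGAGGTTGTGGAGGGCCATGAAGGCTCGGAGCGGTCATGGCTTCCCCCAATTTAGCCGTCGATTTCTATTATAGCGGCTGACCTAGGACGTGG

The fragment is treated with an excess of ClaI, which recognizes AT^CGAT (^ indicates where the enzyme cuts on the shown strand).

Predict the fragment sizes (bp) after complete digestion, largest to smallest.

153, 70, 29 bp

ClaI sites (ATCGAT) start at positions 28, 98.
ClaI cuts after base 2 of each site, so after positions 29, 99.
Linear molecule, 2 cuts → 3 fragments:
  1–29 → 29 bp
  30–99 → 70 bp
  100–252 → 153 bp
Sorted largest to smallest: 153, 70, 29 bp.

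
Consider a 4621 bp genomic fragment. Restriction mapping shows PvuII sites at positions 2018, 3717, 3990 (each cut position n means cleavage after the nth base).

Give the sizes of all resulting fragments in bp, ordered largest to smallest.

2018, 1699, 631, 273 bp

Linear molecule, 3 cuts → 4 fragments:
  2018 − 0 = 2018 bp
  3717 − 2018 = 1699 bp
  3990 − 3717 = 273 bp
  4621 − 3990 = 631 bp
Sorted largest to smallest: 2018, 1699, 631, 273 bp.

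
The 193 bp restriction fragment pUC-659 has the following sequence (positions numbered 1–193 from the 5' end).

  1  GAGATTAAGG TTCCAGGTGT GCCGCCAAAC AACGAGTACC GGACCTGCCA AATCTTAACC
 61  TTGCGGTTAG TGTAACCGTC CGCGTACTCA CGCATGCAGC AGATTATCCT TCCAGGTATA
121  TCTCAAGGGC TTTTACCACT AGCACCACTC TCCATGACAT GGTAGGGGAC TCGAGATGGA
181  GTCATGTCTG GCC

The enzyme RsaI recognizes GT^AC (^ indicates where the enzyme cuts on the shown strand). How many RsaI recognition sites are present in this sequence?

2

GTAC occurs starting at positions 36, 84.
RsaI cuts at 2 sites.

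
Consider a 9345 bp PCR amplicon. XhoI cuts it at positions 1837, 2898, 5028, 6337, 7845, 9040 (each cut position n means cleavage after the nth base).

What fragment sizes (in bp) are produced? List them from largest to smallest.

2130, 1837, 1508, 1309, 1195, 1061, 305 bp

Linear molecule, 6 cuts → 7 fragments:
  1837 − 0 = 1837 bp
  2898 − 1837 = 1061 bp
  5028 − 2898 = 2130 bp
  6337 − 5028 = 1309 bp
  7845 − 6337 = 1508 bp
  9040 − 7845 = 1195 bp
  9345 − 9040 = 305 bp
Sorted largest to smallest: 2130, 1837, 1508, 1309, 1195, 1061, 305 bp.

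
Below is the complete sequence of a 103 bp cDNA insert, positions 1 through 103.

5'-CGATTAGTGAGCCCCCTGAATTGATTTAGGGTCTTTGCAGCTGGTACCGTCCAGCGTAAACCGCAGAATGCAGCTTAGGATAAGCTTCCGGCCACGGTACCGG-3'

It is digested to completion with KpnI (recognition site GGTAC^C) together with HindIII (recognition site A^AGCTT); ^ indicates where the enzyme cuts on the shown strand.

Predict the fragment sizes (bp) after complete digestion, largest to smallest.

KpnI sites (GGTACC) start at positions 43, 96.
KpnI cuts after base 5 of each site (before the last base), so after positions 47, 100.
The HindIII site (AAGCTT) starts at position 82.
HindIII cuts after the first base of each site, so after position 82.
Combined cut positions: 47, 82, 100.
Linear molecule, 3 cuts → 4 fragments:
  1–47 → 47 bp
  48–82 → 35 bp
  83–100 → 18 bp
  101–103 → 3 bp
Sorted largest to smallest: 47, 35, 18, 3 bp.

47, 35, 18, 3 bp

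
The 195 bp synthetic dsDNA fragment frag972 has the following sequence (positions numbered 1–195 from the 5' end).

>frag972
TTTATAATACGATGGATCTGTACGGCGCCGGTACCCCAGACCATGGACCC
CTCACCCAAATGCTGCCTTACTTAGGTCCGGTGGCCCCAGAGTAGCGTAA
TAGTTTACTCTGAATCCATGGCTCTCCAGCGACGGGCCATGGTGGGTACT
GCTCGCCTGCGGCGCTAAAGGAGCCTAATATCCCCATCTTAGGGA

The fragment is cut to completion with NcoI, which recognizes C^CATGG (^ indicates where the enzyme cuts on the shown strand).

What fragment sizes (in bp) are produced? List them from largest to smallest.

NcoI sites (CCATGG) start at positions 41, 116, 137.
NcoI cuts after the first base of each site, so after positions 41, 116, 137.
Linear molecule, 3 cuts → 4 fragments:
  1–41 → 41 bp
  42–116 → 75 bp
  117–137 → 21 bp
  138–195 → 58 bp
Sorted largest to smallest: 75, 58, 41, 21 bp.

75, 58, 41, 21 bp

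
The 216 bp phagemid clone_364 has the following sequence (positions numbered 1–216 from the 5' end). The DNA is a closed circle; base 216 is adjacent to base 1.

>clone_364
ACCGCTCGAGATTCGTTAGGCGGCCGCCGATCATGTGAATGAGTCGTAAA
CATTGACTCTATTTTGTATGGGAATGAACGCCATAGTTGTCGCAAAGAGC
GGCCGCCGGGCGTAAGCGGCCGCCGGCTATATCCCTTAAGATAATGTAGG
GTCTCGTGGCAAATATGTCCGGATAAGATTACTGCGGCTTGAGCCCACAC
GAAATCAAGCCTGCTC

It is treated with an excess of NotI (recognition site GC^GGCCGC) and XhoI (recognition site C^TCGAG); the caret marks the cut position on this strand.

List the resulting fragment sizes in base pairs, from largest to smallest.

NotI sites (GCGGCCGC) start at positions 20, 99, 116.
NotI cuts after base 2 of each site, so after positions 21, 100, 117.
The XhoI site (CTCGAG) starts at position 5.
XhoI cuts after the first base of each site, so after position 5.
Combined cut positions: 5, 21, 100, 117.
Circular molecule, 4 cuts → 4 fragments:
  6–21 → 16 bp
  22–100 → 79 bp
  101–117 → 17 bp
  118–216 then 1–5 → 99 + 5 = 104 bp
Sorted largest to smallest: 104, 79, 17, 16 bp.

104, 79, 17, 16 bp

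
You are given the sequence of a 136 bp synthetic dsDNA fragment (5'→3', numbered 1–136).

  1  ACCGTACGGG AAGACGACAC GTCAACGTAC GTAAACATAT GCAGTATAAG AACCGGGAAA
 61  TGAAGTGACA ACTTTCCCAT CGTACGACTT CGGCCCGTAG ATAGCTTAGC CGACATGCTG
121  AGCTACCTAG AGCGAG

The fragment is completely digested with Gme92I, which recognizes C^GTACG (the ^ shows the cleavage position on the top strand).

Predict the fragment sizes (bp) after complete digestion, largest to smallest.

55, 55, 23, 3 bp

Gme92I sites (CGTACG) start at positions 3, 26, 81.
Gme92I cuts after the first base of each site, so after positions 3, 26, 81.
Linear molecule, 3 cuts → 4 fragments:
  1–3 → 3 bp
  4–26 → 23 bp
  27–81 → 55 bp
  82–136 → 55 bp
Sorted largest to smallest: 55, 55, 23, 3 bp.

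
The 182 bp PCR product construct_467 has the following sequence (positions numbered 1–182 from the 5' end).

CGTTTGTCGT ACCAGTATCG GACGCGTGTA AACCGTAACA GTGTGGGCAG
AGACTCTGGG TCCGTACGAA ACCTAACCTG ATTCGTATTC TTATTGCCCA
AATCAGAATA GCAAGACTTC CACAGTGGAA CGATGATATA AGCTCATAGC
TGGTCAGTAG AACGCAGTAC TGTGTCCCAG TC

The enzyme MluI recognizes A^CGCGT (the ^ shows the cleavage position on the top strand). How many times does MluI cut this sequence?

1

ACGCGT occurs starting at position 22.
MluI cuts at 1 site.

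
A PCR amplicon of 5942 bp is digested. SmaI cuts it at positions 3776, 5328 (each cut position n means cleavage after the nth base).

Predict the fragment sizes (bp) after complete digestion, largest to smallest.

3776, 1552, 614 bp

Linear molecule, 2 cuts → 3 fragments:
  3776 − 0 = 3776 bp
  5328 − 3776 = 1552 bp
  5942 − 5328 = 614 bp
Sorted largest to smallest: 3776, 1552, 614 bp.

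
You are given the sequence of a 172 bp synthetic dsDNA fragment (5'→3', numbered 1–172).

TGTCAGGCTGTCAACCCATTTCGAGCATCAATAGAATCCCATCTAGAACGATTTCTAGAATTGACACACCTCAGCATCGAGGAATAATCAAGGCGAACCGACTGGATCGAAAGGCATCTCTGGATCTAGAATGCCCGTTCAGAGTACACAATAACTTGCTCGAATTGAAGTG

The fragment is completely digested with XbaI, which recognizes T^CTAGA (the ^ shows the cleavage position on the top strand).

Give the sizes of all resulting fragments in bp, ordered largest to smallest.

71, 47, 42, 12 bp

XbaI sites (TCTAGA) start at positions 42, 54, 125.
XbaI cuts after the first base of each site, so after positions 42, 54, 125.
Linear molecule, 3 cuts → 4 fragments:
  1–42 → 42 bp
  43–54 → 12 bp
  55–125 → 71 bp
  126–172 → 47 bp
Sorted largest to smallest: 71, 47, 42, 12 bp.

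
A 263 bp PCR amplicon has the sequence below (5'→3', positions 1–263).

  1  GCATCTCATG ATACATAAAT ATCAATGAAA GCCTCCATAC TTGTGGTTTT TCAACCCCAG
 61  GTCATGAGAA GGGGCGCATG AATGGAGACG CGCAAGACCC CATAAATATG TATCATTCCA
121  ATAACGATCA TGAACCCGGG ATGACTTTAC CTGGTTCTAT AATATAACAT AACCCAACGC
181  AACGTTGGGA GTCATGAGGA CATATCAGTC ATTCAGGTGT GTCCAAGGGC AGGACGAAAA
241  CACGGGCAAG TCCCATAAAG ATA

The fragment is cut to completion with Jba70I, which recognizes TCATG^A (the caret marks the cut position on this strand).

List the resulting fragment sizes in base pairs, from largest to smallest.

Jba70I sites (TCATGA) start at positions 6, 62, 128, 192.
Jba70I cuts after base 5 of each site (before the last base), so after positions 10, 66, 132, 196.
Linear molecule, 4 cuts → 5 fragments:
  1–10 → 10 bp
  11–66 → 56 bp
  67–132 → 66 bp
  133–196 → 64 bp
  197–263 → 67 bp
Sorted largest to smallest: 67, 66, 64, 56, 10 bp.

67, 66, 64, 56, 10 bp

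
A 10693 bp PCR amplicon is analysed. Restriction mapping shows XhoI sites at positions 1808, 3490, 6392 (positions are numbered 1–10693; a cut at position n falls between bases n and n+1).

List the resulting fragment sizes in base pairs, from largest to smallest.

Linear molecule, 3 cuts → 4 fragments:
  1808 − 0 = 1808 bp
  3490 − 1808 = 1682 bp
  6392 − 3490 = 2902 bp
  10693 − 6392 = 4301 bp
Sorted largest to smallest: 4301, 2902, 1808, 1682 bp.

4301, 2902, 1808, 1682 bp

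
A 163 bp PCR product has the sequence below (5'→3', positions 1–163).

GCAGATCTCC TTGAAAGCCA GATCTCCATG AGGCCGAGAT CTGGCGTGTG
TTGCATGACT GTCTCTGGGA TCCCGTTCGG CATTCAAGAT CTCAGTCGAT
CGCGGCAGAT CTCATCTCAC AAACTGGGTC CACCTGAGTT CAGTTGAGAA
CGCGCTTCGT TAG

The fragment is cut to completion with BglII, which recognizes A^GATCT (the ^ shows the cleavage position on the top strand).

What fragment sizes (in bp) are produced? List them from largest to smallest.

BglII sites (AGATCT) start at positions 3, 20, 37, 87, 107.
BglII cuts after the first base of each site, so after positions 3, 20, 37, 87, 107.
Linear molecule, 5 cuts → 6 fragments:
  1–3 → 3 bp
  4–20 → 17 bp
  21–37 → 17 bp
  38–87 → 50 bp
  88–107 → 20 bp
  108–163 → 56 bp
Sorted largest to smallest: 56, 50, 20, 17, 17, 3 bp.

56, 50, 20, 17, 17, 3 bp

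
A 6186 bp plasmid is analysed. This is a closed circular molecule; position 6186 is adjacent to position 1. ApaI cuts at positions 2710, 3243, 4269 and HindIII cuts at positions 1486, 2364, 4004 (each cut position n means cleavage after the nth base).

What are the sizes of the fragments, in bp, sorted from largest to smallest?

3403, 878, 761, 533, 346, 265 bp

Combined cut positions (sorted): 1486, 2364, 2710, 3243, 4004, 4269.
Circular molecule, 6 cuts → 6 fragments:
  2364 − 1486 = 878 bp
  2710 − 2364 = 346 bp
  3243 − 2710 = 533 bp
  4004 − 3243 = 761 bp
  4269 − 4004 = 265 bp
  wrap: 6186 − 4269 + 1486 = 3403 bp
Sorted largest to smallest: 3403, 878, 761, 533, 346, 265 bp.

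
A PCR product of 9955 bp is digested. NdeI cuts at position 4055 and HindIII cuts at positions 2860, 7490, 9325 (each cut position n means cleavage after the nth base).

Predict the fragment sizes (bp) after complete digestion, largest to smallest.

Combined cut positions (sorted): 2860, 4055, 7490, 9325.
Linear molecule, 4 cuts → 5 fragments:
  2860 − 0 = 2860 bp
  4055 − 2860 = 1195 bp
  7490 − 4055 = 3435 bp
  9325 − 7490 = 1835 bp
  9955 − 9325 = 630 bp
Sorted largest to smallest: 3435, 2860, 1835, 1195, 630 bp.

3435, 2860, 1835, 1195, 630 bp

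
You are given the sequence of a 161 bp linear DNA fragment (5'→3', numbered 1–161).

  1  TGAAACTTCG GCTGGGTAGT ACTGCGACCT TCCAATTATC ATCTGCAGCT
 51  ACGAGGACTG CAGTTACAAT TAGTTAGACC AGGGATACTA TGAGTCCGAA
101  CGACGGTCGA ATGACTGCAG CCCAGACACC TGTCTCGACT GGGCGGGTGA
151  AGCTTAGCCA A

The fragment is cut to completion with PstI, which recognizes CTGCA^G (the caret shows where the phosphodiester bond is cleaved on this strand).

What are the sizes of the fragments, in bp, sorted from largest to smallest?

PstI sites (CTGCAG) start at positions 43, 58, 115.
PstI cuts after base 5 of each site (before the last base), so after positions 47, 62, 119.
Linear molecule, 3 cuts → 4 fragments:
  1–47 → 47 bp
  48–62 → 15 bp
  63–119 → 57 bp
  120–161 → 42 bp
Sorted largest to smallest: 57, 47, 42, 15 bp.

57, 47, 42, 15 bp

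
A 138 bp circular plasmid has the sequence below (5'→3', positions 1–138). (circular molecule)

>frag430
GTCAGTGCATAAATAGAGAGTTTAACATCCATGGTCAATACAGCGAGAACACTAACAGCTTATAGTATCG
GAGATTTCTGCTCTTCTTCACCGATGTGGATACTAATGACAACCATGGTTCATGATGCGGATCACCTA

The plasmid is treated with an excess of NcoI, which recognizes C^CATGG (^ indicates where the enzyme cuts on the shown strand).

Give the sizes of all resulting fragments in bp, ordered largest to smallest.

84, 54 bp

NcoI sites (CCATGG) start at positions 29, 113.
NcoI cuts after the first base of each site, so after positions 29, 113.
Circular molecule, 2 cuts → 2 fragments:
  30–113 → 84 bp
  114–138 then 1–29 → 25 + 29 = 54 bp
Sorted largest to smallest: 84, 54 bp.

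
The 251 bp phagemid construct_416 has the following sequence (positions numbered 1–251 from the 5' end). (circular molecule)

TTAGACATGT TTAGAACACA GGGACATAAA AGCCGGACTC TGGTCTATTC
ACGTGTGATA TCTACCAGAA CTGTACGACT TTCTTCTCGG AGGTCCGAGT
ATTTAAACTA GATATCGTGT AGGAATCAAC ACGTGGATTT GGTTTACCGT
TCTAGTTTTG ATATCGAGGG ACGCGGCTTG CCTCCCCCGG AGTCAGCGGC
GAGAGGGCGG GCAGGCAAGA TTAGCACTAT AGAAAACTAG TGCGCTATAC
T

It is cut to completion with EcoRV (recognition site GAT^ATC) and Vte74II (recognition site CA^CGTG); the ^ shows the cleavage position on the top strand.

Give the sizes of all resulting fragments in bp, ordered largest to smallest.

EcoRV sites (GATATC) start at positions 57, 111, 160.
EcoRV cuts after base 3 of each site, so after positions 59, 113, 162.
Vte74II sites (CACGTG) start at positions 50, 130.
Vte74II cuts after base 2 of each site, so after positions 51, 131.
Combined cut positions: 51, 59, 113, 131, 162.
Circular molecule, 5 cuts → 5 fragments:
  52–59 → 8 bp
  60–113 → 54 bp
  114–131 → 18 bp
  132–162 → 31 bp
  163–251 then 1–51 → 89 + 51 = 140 bp
Sorted largest to smallest: 140, 54, 31, 18, 8 bp.

140, 54, 31, 18, 8 bp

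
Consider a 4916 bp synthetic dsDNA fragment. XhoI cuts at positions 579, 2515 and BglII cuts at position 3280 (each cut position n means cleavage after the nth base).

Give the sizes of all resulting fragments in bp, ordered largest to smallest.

1936, 1636, 765, 579 bp

Combined cut positions (sorted): 579, 2515, 3280.
Linear molecule, 3 cuts → 4 fragments:
  579 − 0 = 579 bp
  2515 − 579 = 1936 bp
  3280 − 2515 = 765 bp
  4916 − 3280 = 1636 bp
Sorted largest to smallest: 1936, 1636, 765, 579 bp.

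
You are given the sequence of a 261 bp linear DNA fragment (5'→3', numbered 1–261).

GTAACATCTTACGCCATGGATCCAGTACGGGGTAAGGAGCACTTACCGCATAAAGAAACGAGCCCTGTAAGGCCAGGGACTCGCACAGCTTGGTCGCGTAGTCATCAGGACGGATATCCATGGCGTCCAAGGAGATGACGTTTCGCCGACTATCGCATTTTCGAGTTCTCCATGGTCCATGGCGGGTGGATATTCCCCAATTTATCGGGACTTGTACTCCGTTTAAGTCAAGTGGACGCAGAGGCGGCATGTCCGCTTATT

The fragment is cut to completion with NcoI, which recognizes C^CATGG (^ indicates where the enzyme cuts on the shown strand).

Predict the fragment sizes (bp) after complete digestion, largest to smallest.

NcoI sites (CCATGG) start at positions 14, 118, 170, 177.
NcoI cuts after the first base of each site, so after positions 14, 118, 170, 177.
Linear molecule, 4 cuts → 5 fragments:
  1–14 → 14 bp
  15–118 → 104 bp
  119–170 → 52 bp
  171–177 → 7 bp
  178–261 → 84 bp
Sorted largest to smallest: 104, 84, 52, 14, 7 bp.

104, 84, 52, 14, 7 bp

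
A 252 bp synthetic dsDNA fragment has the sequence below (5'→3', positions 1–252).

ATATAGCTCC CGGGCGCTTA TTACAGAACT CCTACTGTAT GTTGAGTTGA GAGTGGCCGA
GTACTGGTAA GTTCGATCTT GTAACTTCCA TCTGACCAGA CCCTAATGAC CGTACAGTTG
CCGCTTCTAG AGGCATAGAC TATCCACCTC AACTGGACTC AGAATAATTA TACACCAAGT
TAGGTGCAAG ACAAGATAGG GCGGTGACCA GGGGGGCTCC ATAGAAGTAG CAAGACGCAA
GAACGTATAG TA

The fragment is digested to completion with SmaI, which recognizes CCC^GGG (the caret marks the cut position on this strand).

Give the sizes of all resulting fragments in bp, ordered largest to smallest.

241, 11 bp

The SmaI site (CCCGGG) starts at position 9.
SmaI cuts after base 3 of each site, so after position 11.
Linear molecule, 1 cut → 2 fragments:
  1–11 → 11 bp
  12–252 → 241 bp
Sorted largest to smallest: 241, 11 bp.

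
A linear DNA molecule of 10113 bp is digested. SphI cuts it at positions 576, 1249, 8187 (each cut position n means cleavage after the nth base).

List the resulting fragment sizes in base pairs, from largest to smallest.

Linear molecule, 3 cuts → 4 fragments:
  576 − 0 = 576 bp
  1249 − 576 = 673 bp
  8187 − 1249 = 6938 bp
  10113 − 8187 = 1926 bp
Sorted largest to smallest: 6938, 1926, 673, 576 bp.

6938, 1926, 673, 576 bp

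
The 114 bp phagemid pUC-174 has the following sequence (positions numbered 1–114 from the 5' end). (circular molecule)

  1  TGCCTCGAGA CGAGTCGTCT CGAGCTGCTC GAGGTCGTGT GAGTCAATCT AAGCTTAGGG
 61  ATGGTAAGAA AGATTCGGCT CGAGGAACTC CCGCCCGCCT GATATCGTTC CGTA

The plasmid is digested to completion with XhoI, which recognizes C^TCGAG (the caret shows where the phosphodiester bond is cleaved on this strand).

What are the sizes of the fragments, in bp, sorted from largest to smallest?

51, 39, 15, 9 bp

XhoI sites (CTCGAG) start at positions 4, 19, 28, 79.
XhoI cuts after the first base of each site, so after positions 4, 19, 28, 79.
Circular molecule, 4 cuts → 4 fragments:
  5–19 → 15 bp
  20–28 → 9 bp
  29–79 → 51 bp
  80–114 then 1–4 → 35 + 4 = 39 bp
Sorted largest to smallest: 51, 39, 15, 9 bp.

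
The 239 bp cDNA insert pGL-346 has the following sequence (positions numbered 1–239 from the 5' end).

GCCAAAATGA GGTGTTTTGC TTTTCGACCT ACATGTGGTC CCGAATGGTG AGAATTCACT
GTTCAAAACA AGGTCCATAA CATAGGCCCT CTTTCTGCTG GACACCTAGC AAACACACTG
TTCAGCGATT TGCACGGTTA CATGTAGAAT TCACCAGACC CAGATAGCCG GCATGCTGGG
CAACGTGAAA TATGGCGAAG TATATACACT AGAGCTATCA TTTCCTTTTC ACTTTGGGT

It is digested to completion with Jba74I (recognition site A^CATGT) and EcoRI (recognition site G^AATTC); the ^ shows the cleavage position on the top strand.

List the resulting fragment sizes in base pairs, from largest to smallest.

Jba74I sites (ACATGT) start at positions 31, 140.
Jba74I cuts after the first base of each site, so after positions 31, 140.
EcoRI sites (GAATTC) start at positions 52, 147.
EcoRI cuts after the first base of each site, so after positions 52, 147.
Combined cut positions: 31, 52, 140, 147.
Linear molecule, 4 cuts → 5 fragments:
  1–31 → 31 bp
  32–52 → 21 bp
  53–140 → 88 bp
  141–147 → 7 bp
  148–239 → 92 bp
Sorted largest to smallest: 92, 88, 31, 21, 7 bp.

92, 88, 31, 21, 7 bp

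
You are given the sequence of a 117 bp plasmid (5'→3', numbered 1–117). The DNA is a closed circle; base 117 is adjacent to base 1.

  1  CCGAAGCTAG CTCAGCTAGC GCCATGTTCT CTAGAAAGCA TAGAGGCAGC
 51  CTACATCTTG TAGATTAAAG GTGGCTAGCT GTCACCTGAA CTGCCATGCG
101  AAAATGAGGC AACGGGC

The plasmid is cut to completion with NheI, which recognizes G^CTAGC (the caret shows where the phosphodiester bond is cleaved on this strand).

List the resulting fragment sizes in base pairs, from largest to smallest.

59, 49, 9 bp

NheI sites (GCTAGC) start at positions 6, 15, 74.
NheI cuts after the first base of each site, so after positions 6, 15, 74.
Circular molecule, 3 cuts → 3 fragments:
  7–15 → 9 bp
  16–74 → 59 bp
  75–117 then 1–6 → 43 + 6 = 49 bp
Sorted largest to smallest: 59, 49, 9 bp.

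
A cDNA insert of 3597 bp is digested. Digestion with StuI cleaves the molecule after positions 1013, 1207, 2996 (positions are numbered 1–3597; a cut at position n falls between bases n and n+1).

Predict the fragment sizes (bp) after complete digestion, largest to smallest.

1789, 1013, 601, 194 bp

Linear molecule, 3 cuts → 4 fragments:
  1013 − 0 = 1013 bp
  1207 − 1013 = 194 bp
  2996 − 1207 = 1789 bp
  3597 − 2996 = 601 bp
Sorted largest to smallest: 1789, 1013, 601, 194 bp.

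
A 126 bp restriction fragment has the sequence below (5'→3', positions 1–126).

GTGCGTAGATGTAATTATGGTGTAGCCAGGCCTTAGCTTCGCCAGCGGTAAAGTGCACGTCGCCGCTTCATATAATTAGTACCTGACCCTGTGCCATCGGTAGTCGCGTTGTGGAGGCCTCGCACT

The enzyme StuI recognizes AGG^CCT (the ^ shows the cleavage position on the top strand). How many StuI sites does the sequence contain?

2

AGGCCT occurs starting at positions 28, 115.
StuI cuts at 2 sites.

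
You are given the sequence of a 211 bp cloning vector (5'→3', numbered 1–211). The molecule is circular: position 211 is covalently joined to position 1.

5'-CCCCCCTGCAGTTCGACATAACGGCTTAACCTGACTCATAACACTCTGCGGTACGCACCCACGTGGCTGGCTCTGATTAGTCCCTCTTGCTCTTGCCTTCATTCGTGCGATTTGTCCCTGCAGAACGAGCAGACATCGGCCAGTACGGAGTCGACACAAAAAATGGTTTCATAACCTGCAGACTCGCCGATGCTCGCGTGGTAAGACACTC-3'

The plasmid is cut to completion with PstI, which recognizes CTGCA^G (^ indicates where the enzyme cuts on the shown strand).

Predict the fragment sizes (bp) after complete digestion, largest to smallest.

112, 58, 41 bp

PstI sites (CTGCAG) start at positions 6, 118, 176.
PstI cuts after base 5 of each site (before the last base), so after positions 10, 122, 180.
Circular molecule, 3 cuts → 3 fragments:
  11–122 → 112 bp
  123–180 → 58 bp
  181–211 then 1–10 → 31 + 10 = 41 bp
Sorted largest to smallest: 112, 58, 41 bp.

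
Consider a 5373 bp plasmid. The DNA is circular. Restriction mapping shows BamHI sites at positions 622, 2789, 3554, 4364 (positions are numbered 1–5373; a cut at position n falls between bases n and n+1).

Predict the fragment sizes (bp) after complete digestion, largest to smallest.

Circular molecule, 4 cuts → 4 fragments:
  2789 − 622 = 2167 bp
  3554 − 2789 = 765 bp
  4364 − 3554 = 810 bp
  wrap: 5373 − 4364 + 622 = 1631 bp
Sorted largest to smallest: 2167, 1631, 810, 765 bp.

2167, 1631, 810, 765 bp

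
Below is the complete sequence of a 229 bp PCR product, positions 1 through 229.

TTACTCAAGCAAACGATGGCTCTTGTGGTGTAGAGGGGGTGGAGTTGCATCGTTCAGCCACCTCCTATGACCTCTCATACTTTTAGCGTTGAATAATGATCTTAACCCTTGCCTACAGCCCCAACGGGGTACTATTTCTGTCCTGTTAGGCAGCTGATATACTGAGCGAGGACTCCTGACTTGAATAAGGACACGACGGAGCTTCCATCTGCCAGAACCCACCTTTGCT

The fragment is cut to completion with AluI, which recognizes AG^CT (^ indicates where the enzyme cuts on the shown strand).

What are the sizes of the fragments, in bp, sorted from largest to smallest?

AluI sites (AGCT) start at positions 152, 200.
AluI cuts after base 2 of each site, so after positions 153, 201.
Linear molecule, 2 cuts → 3 fragments:
  1–153 → 153 bp
  154–201 → 48 bp
  202–229 → 28 bp
Sorted largest to smallest: 153, 48, 28 bp.

153, 48, 28 bp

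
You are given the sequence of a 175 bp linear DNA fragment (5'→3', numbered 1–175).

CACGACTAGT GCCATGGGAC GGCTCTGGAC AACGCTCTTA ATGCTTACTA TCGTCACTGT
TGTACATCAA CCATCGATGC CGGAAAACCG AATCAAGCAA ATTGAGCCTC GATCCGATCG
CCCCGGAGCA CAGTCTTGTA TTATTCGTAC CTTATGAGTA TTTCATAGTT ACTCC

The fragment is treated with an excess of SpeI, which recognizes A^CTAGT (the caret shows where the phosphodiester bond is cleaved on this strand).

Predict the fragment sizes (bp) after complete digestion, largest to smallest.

170, 5 bp

The SpeI site (ACTAGT) starts at position 5.
SpeI cuts after the first base of each site, so after position 5.
Linear molecule, 1 cut → 2 fragments:
  1–5 → 5 bp
  6–175 → 170 bp
Sorted largest to smallest: 170, 5 bp.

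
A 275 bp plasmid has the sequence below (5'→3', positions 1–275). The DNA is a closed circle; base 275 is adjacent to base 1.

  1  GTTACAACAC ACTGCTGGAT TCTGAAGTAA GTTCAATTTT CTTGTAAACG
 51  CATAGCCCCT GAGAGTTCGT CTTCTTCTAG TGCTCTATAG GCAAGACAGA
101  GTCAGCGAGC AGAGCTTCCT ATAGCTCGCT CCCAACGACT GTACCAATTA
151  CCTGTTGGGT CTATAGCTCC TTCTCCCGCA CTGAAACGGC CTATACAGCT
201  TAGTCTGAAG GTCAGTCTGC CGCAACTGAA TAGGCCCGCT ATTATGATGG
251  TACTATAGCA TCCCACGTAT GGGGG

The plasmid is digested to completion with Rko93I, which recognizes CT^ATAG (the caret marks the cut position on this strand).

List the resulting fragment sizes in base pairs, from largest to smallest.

Rko93I sites (CTATAG) start at positions 85, 119, 161, 253.
Rko93I cuts after base 2 of each site, so after positions 86, 120, 162, 254.
Circular molecule, 4 cuts → 4 fragments:
  87–120 → 34 bp
  121–162 → 42 bp
  163–254 → 92 bp
  255–275 then 1–86 → 21 + 86 = 107 bp
Sorted largest to smallest: 107, 92, 42, 34 bp.

107, 92, 42, 34 bp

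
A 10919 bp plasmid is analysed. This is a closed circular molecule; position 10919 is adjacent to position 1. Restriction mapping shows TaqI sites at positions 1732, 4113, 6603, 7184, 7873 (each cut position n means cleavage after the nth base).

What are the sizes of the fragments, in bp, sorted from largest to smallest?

Circular molecule, 5 cuts → 5 fragments:
  4113 − 1732 = 2381 bp
  6603 − 4113 = 2490 bp
  7184 − 6603 = 581 bp
  7873 − 7184 = 689 bp
  wrap: 10919 − 7873 + 1732 = 4778 bp
Sorted largest to smallest: 4778, 2490, 2381, 689, 581 bp.

4778, 2490, 2381, 689, 581 bp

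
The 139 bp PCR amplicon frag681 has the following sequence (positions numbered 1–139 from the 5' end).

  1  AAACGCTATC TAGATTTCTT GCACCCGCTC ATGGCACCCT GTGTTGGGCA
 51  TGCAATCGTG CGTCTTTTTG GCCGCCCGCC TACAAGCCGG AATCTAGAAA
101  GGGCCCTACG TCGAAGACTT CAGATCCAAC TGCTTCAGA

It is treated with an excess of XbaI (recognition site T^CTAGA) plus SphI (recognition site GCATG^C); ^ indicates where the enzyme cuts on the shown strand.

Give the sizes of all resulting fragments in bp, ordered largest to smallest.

XbaI sites (TCTAGA) start at positions 9, 93.
XbaI cuts after the first base of each site, so after positions 9, 93.
The SphI site (GCATGC) starts at position 48.
SphI cuts after base 5 of each site (before the last base), so after position 52.
Combined cut positions: 9, 52, 93.
Linear molecule, 3 cuts → 4 fragments:
  1–9 → 9 bp
  10–52 → 43 bp
  53–93 → 41 bp
  94–139 → 46 bp
Sorted largest to smallest: 46, 43, 41, 9 bp.

46, 43, 41, 9 bp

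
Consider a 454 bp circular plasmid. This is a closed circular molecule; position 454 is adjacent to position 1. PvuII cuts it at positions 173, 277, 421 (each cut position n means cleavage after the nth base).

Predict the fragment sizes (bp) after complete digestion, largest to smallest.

Circular molecule, 3 cuts → 3 fragments:
  277 − 173 = 104 bp
  421 − 277 = 144 bp
  wrap: 454 − 421 + 173 = 206 bp
Sorted largest to smallest: 206, 144, 104 bp.

206, 144, 104 bp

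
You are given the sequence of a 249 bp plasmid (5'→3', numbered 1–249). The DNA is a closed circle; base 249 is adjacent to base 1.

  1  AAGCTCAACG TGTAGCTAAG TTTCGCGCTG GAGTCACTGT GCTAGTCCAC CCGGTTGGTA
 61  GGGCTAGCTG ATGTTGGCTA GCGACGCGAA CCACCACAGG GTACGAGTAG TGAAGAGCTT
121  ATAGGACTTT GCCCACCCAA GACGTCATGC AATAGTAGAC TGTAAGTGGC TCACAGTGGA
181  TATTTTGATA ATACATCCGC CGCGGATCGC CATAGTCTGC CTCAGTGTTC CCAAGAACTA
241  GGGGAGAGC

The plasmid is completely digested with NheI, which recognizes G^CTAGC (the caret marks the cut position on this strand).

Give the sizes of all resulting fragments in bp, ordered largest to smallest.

NheI sites (GCTAGC) start at positions 63, 77.
NheI cuts after the first base of each site, so after positions 63, 77.
Circular molecule, 2 cuts → 2 fragments:
  64–77 → 14 bp
  78–249 then 1–63 → 172 + 63 = 235 bp
Sorted largest to smallest: 235, 14 bp.

235, 14 bp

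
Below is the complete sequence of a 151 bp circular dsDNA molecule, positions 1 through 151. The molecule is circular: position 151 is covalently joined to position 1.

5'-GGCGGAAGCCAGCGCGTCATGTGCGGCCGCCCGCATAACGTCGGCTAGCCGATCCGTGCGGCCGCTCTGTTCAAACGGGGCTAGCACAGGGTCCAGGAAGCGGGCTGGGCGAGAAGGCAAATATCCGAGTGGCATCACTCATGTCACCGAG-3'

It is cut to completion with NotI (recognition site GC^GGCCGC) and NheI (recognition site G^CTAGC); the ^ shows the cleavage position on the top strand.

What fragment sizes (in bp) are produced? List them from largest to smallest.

95, 21, 20, 15 bp

NotI sites (GCGGCCGC) start at positions 23, 58.
NotI cuts after base 2 of each site, so after positions 24, 59.
NheI sites (GCTAGC) start at positions 44, 80.
NheI cuts after the first base of each site, so after positions 44, 80.
Combined cut positions: 24, 44, 59, 80.
Circular molecule, 4 cuts → 4 fragments:
  25–44 → 20 bp
  45–59 → 15 bp
  60–80 → 21 bp
  81–151 then 1–24 → 71 + 24 = 95 bp
Sorted largest to smallest: 95, 21, 20, 15 bp.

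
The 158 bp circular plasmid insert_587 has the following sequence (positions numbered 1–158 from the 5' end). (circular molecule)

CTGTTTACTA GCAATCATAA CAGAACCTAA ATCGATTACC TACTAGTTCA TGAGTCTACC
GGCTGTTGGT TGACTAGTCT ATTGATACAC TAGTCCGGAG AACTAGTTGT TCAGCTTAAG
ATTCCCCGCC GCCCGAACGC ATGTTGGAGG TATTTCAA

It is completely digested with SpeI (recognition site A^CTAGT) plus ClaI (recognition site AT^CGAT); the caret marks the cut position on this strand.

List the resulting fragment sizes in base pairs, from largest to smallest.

SpeI sites (ACTAGT) start at positions 42, 73, 89, 102.
SpeI cuts after the first base of each site, so after positions 42, 73, 89, 102.
The ClaI site (ATCGAT) starts at position 31.
ClaI cuts after base 2 of each site, so after position 32.
Combined cut positions: 32, 42, 73, 89, 102.
Circular molecule, 5 cuts → 5 fragments:
  33–42 → 10 bp
  43–73 → 31 bp
  74–89 → 16 bp
  90–102 → 13 bp
  103–158 then 1–32 → 56 + 32 = 88 bp
Sorted largest to smallest: 88, 31, 16, 13, 10 bp.

88, 31, 16, 13, 10 bp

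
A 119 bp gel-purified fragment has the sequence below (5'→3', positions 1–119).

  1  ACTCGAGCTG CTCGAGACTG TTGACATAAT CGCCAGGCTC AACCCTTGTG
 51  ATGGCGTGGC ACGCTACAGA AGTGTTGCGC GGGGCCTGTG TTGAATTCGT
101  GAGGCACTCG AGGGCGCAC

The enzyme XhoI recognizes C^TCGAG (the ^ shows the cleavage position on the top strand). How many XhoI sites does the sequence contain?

3

CTCGAG occurs starting at positions 2, 11, 107.
XhoI cuts at 3 sites.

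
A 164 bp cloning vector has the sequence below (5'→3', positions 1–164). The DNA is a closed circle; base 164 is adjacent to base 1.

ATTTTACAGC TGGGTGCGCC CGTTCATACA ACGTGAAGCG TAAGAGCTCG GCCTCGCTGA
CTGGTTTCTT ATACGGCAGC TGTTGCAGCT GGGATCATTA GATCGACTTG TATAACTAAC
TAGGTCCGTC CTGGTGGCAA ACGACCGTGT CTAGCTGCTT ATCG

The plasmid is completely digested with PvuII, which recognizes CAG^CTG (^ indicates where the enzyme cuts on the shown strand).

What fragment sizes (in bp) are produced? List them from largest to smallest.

85, 70, 9 bp

PvuII sites (CAGCTG) start at positions 7, 77, 86.
PvuII cuts after base 3 of each site, so after positions 9, 79, 88.
Circular molecule, 3 cuts → 3 fragments:
  10–79 → 70 bp
  80–88 → 9 bp
  89–164 then 1–9 → 76 + 9 = 85 bp
Sorted largest to smallest: 85, 70, 9 bp.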